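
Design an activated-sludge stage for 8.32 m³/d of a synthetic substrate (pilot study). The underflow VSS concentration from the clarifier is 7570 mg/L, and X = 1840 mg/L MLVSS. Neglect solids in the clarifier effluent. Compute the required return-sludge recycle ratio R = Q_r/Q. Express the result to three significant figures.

R ≈ 0.321

Mass balance around the secondary clarifier (neglecting effluent solids): R = X / (X_r − X) = 1840 / (7570 − 1840) = 0.3211.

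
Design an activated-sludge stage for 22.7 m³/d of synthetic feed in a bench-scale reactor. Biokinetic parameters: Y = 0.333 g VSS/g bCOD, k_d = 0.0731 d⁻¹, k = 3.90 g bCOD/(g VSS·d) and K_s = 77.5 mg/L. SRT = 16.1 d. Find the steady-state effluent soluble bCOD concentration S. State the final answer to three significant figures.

Effluent substrate depends only on kinetics and SRT: S = K_s(1 + k_d θ_c) / [θ_c(Yk − k_d) − 1] = 77.5 × (1 + 0.0731 × 16.1) / [16.1 × (0.333 × 3.90 − 0.0731) − 1] = 168.7 / 18.73 = 9.006 mg/L.

S ≈ 9.01 mg/L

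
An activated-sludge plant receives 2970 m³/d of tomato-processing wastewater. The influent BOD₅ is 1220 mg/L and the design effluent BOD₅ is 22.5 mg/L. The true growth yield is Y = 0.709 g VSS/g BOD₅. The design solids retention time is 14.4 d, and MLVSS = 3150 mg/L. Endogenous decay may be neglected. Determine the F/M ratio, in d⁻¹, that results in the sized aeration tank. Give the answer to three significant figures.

With k_d = 0 the design equation reduces to V = Y Q (S₀−S) θ_c / X = 0.709 × 2970 × (1220 − 22.5) × 14.4 / 3150 = 11527 m³.
Food-to-microorganism ratio F/M = Q S₀ / (V X) = 2970 × 1220 / (11527 × 3150) = 0.09979 d⁻¹.

F/M ≈ 0.0998 d⁻¹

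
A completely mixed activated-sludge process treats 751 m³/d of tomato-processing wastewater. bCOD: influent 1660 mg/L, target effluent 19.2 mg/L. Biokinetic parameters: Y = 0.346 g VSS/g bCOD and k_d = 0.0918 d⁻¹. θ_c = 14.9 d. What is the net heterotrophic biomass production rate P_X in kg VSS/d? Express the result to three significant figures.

Correct the yield for decay: Y_obs = Y/(1 + k_d θ_c) = 0.346 / (1 + 0.0918 × 14.9) = 0.346 / 2.368 = 0.1461.
Q·(S₀ − S) = 751 × (1660 − 19.2) × 10⁻³ = 1232 kg/d removed.
Net biomass production P_X = Y_obs × Q·(S₀ − S) = 0.1461 × 1232 = 180.1 kg VSS/d.

P_X ≈ 180 kg VSS/d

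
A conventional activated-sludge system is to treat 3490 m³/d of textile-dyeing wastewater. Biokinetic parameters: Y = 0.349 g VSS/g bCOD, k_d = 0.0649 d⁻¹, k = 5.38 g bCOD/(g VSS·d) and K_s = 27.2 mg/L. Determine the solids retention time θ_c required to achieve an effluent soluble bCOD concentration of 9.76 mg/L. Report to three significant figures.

θ_c ≈ 2.32 d

At the target effluent, Y k S/(K_s+S) = 0.349×5.38×9.76/36.96 = 0.4958 d⁻¹.
θ_c = 1/(μ − k_d) = 1/(0.4958 − 0.0649) = 1/0.4309 = 2.321 d.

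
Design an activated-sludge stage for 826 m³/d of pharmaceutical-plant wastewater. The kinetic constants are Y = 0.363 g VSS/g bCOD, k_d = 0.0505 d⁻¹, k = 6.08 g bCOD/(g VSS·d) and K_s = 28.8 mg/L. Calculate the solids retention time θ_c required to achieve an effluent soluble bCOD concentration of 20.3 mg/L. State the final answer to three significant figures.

From 1/θ_c = Y·k·S/(K_s + S) − k_d: Y·k·S/(K_s+S) = 0.363 × 6.08 × 20.3 / (28.8 + 20.3) = 0.9125 d⁻¹.
Then 1/θ_c = μ − k_d = 0.9125 − 0.0505 = 0.8620 d⁻¹, giving θ_c = 1.160 d.

θ_c ≈ 1.16 d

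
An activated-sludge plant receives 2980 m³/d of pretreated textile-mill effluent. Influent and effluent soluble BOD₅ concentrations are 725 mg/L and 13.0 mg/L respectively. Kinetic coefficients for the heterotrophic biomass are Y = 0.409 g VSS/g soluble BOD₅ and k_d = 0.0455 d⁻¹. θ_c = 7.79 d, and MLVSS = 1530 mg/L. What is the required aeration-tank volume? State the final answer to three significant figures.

V ≈ 3260 m³

From the SRT design equation V = Y Q (S₀−S) θ_c / [X (1 + k_d θ_c)] = 0.409 × 2980 × (725 − 13.0) × 7.79 / [1530 × (1 + 0.0455 × 7.79)] = 6.76×10^6 / 2072 = 3262 m³.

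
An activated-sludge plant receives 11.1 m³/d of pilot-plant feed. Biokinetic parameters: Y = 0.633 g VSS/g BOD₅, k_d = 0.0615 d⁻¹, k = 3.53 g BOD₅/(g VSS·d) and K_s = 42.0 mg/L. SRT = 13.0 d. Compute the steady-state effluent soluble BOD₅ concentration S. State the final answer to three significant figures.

From the Monod/SRT balance for a CMAS, S = K_s·(1+k_d θ_c)/[θ_c·(Y k − k_d) − 1] = 42.0 × (1 + 0.0615 × 13.0) / [13.0 × (0.633 × 3.53 − 0.0615) − 1] = 75.58 / 27.25 = 2.774 mg/L.

S ≈ 2.77 mg/L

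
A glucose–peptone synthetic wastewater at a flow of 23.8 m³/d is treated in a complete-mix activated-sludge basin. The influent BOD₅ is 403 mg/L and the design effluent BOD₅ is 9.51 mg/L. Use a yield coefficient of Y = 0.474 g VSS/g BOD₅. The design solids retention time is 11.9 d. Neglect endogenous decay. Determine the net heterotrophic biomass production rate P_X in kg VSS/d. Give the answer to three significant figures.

P_X ≈ 4.44 kg VSS/d

No decay correction is needed, so Y_obs = Y = 0.474.
Q·(S₀ − S) = 23.8 × (403 − 9.51) × 10⁻³ = 9.365 kg/d removed.
Biomass produced: P_X = Y_obs·Q·ΔS = 0.4740 × 9.365 ≈ 4.439 kg VSS/d.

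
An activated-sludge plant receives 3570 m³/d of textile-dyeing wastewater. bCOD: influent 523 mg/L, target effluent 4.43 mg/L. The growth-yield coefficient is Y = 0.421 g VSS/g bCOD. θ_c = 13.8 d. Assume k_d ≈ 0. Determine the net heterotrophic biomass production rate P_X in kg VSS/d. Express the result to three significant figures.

No decay correction is needed, so Y_obs = Y = 0.421.
Substrate removed = Q·(S₀ − S) = 3570 m³/d × (523 − 4.43) g/m³ = 1.85×10^6 g/d = 1851 kg/d.
P_X = Y_obs · Q(S₀ − S) = 0.4210 × 1851 = 779.4 kg VSS/d.

P_X ≈ 779 kg VSS/d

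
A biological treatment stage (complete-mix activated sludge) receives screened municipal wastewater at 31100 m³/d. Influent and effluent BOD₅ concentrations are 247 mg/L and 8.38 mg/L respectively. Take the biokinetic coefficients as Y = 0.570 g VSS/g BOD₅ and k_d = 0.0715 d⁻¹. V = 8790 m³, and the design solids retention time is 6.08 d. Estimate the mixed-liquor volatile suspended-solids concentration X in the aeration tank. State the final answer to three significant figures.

X = Y·Q·ΔS·θ_c / [V·(1 + k_d θ_c)] = 0.570 × 31100 × (247 − 8.38) × 6.08 / [8790 × (1 + 0.0715 × 6.08)] = 2039 mg/L.

X ≈ 2040 mg/L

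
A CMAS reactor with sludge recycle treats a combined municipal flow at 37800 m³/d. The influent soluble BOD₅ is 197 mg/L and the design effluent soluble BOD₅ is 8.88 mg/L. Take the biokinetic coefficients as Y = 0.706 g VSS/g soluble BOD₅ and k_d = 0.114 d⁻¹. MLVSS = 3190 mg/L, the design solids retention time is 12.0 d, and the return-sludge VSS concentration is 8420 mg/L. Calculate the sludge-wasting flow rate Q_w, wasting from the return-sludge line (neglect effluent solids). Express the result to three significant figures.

Q_w ≈ 252 m³/d

Rearranging the biomass balance for a CMAS with decay, V = Y·Q·ΔS·θ_c / [X·(1+k_d θ_c)] = 0.706 × 37800 × (197 − 8.88) × 12.0 / [3190 × (1 + 0.114 × 12.0)] = 6.02×10^7 / 7554 = 7975 m³.
θ_c = V·X/(Q_w·X_r) when wasting from the recycle, so Q_w = V·X/(θ_c·X_r) = 7975 × 3190 / (12.0 × 8420) = 251.8 m³/d.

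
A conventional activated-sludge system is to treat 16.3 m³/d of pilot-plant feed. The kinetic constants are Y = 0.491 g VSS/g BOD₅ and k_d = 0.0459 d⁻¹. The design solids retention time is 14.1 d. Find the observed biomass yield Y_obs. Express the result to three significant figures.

Y_obs ≈ 0.298 g VSS/g BOD₅

Y_obs = Y / (1 + k_d θ_c) = 0.491 / (1 + 0.0459 × 14.1) = 0.491 / 1.647 = 0.2981.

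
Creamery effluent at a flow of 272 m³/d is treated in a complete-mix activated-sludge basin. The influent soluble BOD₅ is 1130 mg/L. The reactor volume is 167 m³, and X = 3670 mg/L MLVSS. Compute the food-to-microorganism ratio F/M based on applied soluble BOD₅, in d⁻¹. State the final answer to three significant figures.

F/M ≈ 0.501 d⁻¹

Food-to-microorganism ratio F/M = Q S₀ / (V X) = 272 × 1130 / (167.0 × 3670) = 0.5015 d⁻¹.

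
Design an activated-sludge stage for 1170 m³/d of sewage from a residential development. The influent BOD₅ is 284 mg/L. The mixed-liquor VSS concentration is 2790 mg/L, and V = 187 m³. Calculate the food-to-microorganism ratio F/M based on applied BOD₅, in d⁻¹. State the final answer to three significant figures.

F/M ≈ 0.637 d⁻¹

F/M = applied load / biomass = Q·S₀/(V·X) = 1170 × 284 / (187.0 × 2790) = 0.6369 d⁻¹.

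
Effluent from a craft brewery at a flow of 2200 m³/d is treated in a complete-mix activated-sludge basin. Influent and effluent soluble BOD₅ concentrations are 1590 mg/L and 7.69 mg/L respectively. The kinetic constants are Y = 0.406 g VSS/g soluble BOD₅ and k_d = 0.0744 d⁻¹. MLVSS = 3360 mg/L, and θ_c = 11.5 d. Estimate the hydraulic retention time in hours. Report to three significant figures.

τ ≈ 28.4 h

Steady-state biomass mass balance: V·X·(1 + k_d·θ_c) = Y·Q·(S₀ − S)·θ_c, so V = 0.406 × 2200 × (1590 − 7.69) × 11.5 / [3360 × (1 + 0.0744 × 11.5)] = 1.63×10^7 / 6235 = 2607 m³.
HRT = V/Q = 2607 m³ / 2200 m³·d⁻¹ = 1.185 d × 24 = 28.44 h.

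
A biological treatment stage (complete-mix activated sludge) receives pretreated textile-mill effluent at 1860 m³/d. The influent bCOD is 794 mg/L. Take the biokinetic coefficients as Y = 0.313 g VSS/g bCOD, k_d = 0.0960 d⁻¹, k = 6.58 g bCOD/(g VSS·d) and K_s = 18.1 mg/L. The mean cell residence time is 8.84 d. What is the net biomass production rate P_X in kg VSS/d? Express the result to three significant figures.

From the Monod/SRT balance for a CMAS, S = K_s·(1+k_d θ_c)/[θ_c·(Y k − k_d) − 1] = 18.1 × (1 + 0.0960 × 8.84) / [8.84 × (0.313 × 6.58 − 0.0960) − 1] = 33.46 / 16.36 = 2.046 mg/L.
Y_obs = Y / (1 + k_d θ_c) = 0.313 / (1 + 0.0960 × 8.84) = 0.313 / 1.849 = 0.1693.
ΔS = 794 − 2.05 = 792.0 mg/L, so the substrate removal rate is 1860 × 792.0/1000 = 1473 kg bCOD/d.
P_X = Y_obs · Q(S₀ − S) = 0.1693 × 1473 = 249.4 kg VSS/d.

P_X ≈ 249 kg VSS/d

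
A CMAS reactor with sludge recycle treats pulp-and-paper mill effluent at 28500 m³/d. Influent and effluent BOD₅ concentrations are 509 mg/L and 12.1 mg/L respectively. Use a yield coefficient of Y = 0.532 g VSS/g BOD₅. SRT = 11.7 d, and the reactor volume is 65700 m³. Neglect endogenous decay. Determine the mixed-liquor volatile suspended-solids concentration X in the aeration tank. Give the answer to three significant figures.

X ≈ 1340 mg/L

From V·X = Y·Q·(S₀ − S)·θ_c (decay neglected): X = 0.532 × 28500 × (509 − 12.1) × 11.7 / 65700 = 1342 mg/L.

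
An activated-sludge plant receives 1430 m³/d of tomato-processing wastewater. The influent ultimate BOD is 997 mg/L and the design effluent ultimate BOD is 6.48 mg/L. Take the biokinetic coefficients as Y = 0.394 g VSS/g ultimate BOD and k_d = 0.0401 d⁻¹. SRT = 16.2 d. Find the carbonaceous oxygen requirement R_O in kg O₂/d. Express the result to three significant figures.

The observed yield is Y_obs = Y/(1 + k_d·θ_c) = 0.394 / (1 + 0.0401 × 16.2) = 0.394 / 1.650 = 0.2388 g VSS per g ultimate BOD removed.
Mass of ultimate BOD removed per day: Q(S₀ − S) = 1430 × 990.5 g/m³ = 1416 kg/d.
Net sludge production P_X = 0.2388 × 1416 = 338.3 kg VSS/d.
Carbonaceous O₂ demand = substrate oxidised − cell-mass equivalent = 1416 − 1.42 × 338.3 = 936.0 kg O₂/d.

R_O ≈ 936 kg O₂/d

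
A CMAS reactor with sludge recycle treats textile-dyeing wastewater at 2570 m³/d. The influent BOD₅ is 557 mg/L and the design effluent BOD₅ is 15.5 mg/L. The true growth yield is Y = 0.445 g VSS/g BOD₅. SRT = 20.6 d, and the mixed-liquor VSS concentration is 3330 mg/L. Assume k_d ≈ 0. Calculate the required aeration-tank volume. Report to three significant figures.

With k_d = 0 the design equation reduces to V = Y Q (S₀−S) θ_c / X = 0.445 × 2570 × (557 − 15.5) × 20.6 / 3330 = 3831 m³.

V ≈ 3830 m³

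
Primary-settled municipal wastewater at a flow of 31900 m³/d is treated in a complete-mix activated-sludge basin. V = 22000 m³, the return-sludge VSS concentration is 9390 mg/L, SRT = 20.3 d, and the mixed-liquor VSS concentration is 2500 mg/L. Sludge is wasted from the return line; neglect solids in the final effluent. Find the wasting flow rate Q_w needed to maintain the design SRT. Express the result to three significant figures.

Q_w ≈ 289 m³/d

θ_c = V·X/(Q_w·X_r) when wasting from the recycle, so Q_w = V·X/(θ_c·X_r) = 22000 × 2500 / (20.3 × 9390) = 288.5 m³/d.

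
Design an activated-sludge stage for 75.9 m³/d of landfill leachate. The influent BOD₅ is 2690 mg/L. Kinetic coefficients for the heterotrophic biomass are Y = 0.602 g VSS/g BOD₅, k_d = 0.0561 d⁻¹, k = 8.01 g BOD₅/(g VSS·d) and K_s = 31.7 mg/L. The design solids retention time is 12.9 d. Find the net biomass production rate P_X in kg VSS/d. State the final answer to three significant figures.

P_X ≈ 71.3 kg VSS/d

Effluent substrate depends only on kinetics and SRT: S = K_s(1 + k_d θ_c) / [θ_c(Yk − k_d) − 1] = 31.7 × (1 + 0.0561 × 12.9) / [12.9 × (0.602 × 8.01 − 0.0561) − 1] = 54.64 / 60.48 = 0.9034 mg/L.
The observed yield is Y_obs = Y/(1 + k_d·θ_c) = 0.602 / (1 + 0.0561 × 12.9) = 0.602 / 1.724 = 0.3493 g VSS per g BOD₅ removed.
Substrate removed = Q·(S₀ − S) = 75.9 m³/d × (2690 − 0.903) g/m³ = 2.04×10^5 g/d = 204.1 kg/d.
So the net sludge growth is P_X = 0.3493 × 204.1 = 71.28 kg VSS/d.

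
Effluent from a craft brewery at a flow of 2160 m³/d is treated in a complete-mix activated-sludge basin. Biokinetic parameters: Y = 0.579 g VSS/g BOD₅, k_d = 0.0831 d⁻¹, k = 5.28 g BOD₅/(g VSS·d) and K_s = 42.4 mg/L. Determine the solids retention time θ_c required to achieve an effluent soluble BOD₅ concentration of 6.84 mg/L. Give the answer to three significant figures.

θ_c ≈ 2.93 d

Specific growth rate at S = 6.84 mg/L: μ = YkS/(K_s+S) = 0.579·5.28·6.84/(42.4+6.84) = 0.4247 d⁻¹.
1/θ_c = 0.4247 − 0.0831 = 0.3416 d⁻¹, so θ_c = 2.928 d.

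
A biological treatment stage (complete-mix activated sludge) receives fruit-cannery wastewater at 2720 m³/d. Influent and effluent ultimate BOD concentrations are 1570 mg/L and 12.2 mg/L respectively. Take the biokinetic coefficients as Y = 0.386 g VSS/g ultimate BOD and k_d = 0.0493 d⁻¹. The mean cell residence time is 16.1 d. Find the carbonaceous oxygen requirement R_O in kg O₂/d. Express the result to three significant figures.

R_O ≈ 2940 kg O₂/d

Observed yield with endogenous decay: Y_obs = Y / (1 + k_d·θ_c) = 0.386 / (1 + 0.0493 × 16.1) = 0.386 / 1.794 = 0.2152 g VSS/g ultimate BOD.
ΔS = 1570 − 12.2 = 1558 mg/L, so the substrate removal rate is 2720 × 1558/1000 = 4237 kg ultimate BOD/d.
P_X = Y_obs·Q·(S₀ − S) = 0.2152 × 4237 = 911.8 kg VSS/d.
R_O = Q·(S₀ − S) − 1.42·P_X = 4237 − 1.42 × 911.8 = 2942 kg O₂/d.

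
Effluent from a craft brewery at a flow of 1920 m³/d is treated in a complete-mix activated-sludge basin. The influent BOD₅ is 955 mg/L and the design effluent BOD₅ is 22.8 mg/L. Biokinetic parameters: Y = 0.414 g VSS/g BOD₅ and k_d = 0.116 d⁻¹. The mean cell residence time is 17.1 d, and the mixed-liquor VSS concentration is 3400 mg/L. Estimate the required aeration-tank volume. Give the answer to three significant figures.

V ≈ 1250 m³

From the SRT design equation V = Y Q (S₀−S) θ_c / [X (1 + k_d θ_c)] = 0.414 × 1920 × (955 − 22.8) × 17.1 / [3400 × (1 + 0.116 × 17.1)] = 1.27×10^7 / 10144 = 1249 m³.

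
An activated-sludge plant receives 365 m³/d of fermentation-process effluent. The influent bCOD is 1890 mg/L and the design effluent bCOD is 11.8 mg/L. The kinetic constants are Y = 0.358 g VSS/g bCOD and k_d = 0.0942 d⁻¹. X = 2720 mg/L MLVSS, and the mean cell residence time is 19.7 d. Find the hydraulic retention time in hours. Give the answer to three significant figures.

Steady-state biomass mass balance: V·X·(1 + k_d·θ_c) = Y·Q·(S₀ − S)·θ_c, so V = 0.358 × 365 × (1890 − 11.8) × 19.7 / [2720 × (1 + 0.0942 × 19.7)] = 4.83×10^6 / 7768 = 622.4 m³.
HRT = V/Q = 622.4 m³ / 365 m³·d⁻¹ = 1.705 d × 24 = 40.93 h.

τ ≈ 40.9 h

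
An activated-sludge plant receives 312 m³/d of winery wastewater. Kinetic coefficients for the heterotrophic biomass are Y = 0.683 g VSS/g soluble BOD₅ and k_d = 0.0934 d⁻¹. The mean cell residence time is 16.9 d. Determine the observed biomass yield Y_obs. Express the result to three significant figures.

The observed yield is Y_obs = Y/(1 + k_d·θ_c) = 0.683 / (1 + 0.0934 × 16.9) = 0.683 / 2.578 = 0.2649 g VSS per g soluble BOD₅ removed.

Y_obs ≈ 0.265 g VSS/g soluble BOD₅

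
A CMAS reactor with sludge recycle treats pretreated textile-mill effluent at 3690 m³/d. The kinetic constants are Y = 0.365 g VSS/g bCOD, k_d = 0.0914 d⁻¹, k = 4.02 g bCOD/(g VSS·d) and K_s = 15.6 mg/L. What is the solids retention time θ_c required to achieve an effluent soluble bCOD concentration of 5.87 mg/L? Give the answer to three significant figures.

θ_c ≈ 3.23 d

Specific growth rate at S = 5.87 mg/L: μ = YkS/(K_s+S) = 0.365·4.02·5.87/(15.6+5.87) = 0.4012 d⁻¹.
1/θ_c = 0.4012 − 0.0914 = 0.3098 d⁻¹, so θ_c = 3.228 d.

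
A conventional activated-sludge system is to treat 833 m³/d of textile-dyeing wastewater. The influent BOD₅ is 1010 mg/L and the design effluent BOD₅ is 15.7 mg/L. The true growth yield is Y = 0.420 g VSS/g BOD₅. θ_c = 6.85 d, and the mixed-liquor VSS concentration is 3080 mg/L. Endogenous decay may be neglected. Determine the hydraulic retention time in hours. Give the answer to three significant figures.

Biomass mass balance (decay neglected): V·X = Y·Q·(S₀ − S)·θ_c, so V = 0.420 × 833 × (1010 − 15.7) × 6.85 / 3080 = 773.7 m³.
τ = V/Q = 773.7/833 = 0.9288 d, or 22.29 h.

τ ≈ 22.3 h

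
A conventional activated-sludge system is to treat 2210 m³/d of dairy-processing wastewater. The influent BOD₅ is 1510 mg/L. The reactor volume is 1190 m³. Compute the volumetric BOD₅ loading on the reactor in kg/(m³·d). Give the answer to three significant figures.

Volumetric loading L_v = Q·S₀ / V = 2210 × 1510 g/m³ / 1190 m³ = 2804 g/(m³·d) = 2.804 kg BOD₅/(m³·d).

L_v ≈ 2.80 kg BOD₅/(m³·d)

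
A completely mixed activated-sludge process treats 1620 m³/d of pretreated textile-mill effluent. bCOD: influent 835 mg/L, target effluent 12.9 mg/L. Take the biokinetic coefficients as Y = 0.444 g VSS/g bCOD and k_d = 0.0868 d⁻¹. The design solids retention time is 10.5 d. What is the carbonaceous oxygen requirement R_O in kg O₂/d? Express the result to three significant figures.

Correct the yield for decay: Y_obs = Y/(1 + k_d θ_c) = 0.444 / (1 + 0.0868 × 10.5) = 0.444 / 1.911 = 0.2323.
Substrate removed = Q·(S₀ − S) = 1620 m³/d × (835 − 12.9) g/m³ = 1.33×10^6 g/d = 1332 kg/d.
P_X = Y_obs·Q·(S₀ − S) = 0.2323 × 1332 = 309.4 kg VSS/d.
R_O = Q·(S₀ − S) − 1.42·P_X = 1332 − 1.42 × 309.4 = 892.5 kg O₂/d.

R_O ≈ 893 kg O₂/d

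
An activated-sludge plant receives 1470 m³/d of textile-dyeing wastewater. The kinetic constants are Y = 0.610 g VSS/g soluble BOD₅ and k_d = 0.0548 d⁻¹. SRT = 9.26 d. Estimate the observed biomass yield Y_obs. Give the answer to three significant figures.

Observed yield with endogenous decay: Y_obs = Y / (1 + k_d·θ_c) = 0.610 / (1 + 0.0548 × 9.26) = 0.610 / 1.507 = 0.4047 g VSS/g soluble BOD₅.

Y_obs ≈ 0.405 g VSS/g soluble BOD₅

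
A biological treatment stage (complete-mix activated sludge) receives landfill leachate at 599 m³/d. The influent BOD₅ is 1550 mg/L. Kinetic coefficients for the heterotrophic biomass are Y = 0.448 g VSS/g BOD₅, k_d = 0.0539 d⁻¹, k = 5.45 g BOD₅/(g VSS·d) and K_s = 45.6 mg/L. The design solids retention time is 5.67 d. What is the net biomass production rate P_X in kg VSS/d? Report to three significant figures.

P_X ≈ 318 kg VSS/d

For a completely mixed reactor with recycle the Lawrence–McCarty relation gives S = K_s·(1 + k_d·θ_c) / [θ_c·(Y·k − k_d) − 1] = 45.6 × (1 + 0.0539 × 5.67) / [5.67 × (0.448 × 5.45 − 0.0539) − 1] = 59.54 / 12.54 = 4.748 mg/L.
Correct the yield for decay: Y_obs = Y/(1 + k_d θ_c) = 0.448 / (1 + 0.0539 × 5.67) = 0.448 / 1.306 = 0.3431.
Q·(S₀ − S) = 599 × (1550 − 4.75) × 10⁻³ = 925.6 kg/d removed.
Net biomass production P_X = Y_obs × Q·(S₀ − S) = 0.3431 × 925.6 = 317.6 kg VSS/d.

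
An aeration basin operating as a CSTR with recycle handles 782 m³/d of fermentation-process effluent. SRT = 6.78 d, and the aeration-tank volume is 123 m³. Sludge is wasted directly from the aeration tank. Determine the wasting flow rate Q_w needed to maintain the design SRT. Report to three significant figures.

For wasting at MLVSS concentration, Q_w = V/θ_c = 123.0/6.78 = 18.14 m³/d.

Q_w ≈ 18.1 m³/d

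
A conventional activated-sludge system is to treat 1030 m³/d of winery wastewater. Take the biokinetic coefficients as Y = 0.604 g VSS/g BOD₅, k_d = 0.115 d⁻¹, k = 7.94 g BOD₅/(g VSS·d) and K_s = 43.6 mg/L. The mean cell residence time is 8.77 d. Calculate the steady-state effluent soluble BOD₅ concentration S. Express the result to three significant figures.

S ≈ 2.19 mg/L

From the Monod/SRT balance for a CMAS, S = K_s·(1+k_d θ_c)/[θ_c·(Y k − k_d) − 1] = 43.6 × (1 + 0.115 × 8.77) / [8.77 × (0.604 × 7.94 − 0.115) − 1] = 87.57 / 40.05 = 2.187 mg/L.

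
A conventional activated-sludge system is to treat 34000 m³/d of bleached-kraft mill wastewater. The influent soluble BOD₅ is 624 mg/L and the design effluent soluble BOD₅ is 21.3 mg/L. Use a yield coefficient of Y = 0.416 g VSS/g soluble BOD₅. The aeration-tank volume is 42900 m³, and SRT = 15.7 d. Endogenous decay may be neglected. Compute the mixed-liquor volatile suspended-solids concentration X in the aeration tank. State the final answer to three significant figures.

Without decay, X = Y Q (S₀−S) θ_c / V = 0.416 × 34000 × (624 − 21.3) × 15.7 / 42900 = 3120 mg/L.

X ≈ 3120 mg/L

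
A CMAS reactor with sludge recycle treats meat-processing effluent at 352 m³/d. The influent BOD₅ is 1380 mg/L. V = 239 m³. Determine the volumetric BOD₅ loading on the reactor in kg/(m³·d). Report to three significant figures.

Volumetric loading L_v = Q·S₀ / V = 352 × 1380 g/m³ / 239.0 m³ = 2032 g/(m³·d) = 2.032 kg BOD₅/(m³·d).

L_v ≈ 2.03 kg BOD₅/(m³·d)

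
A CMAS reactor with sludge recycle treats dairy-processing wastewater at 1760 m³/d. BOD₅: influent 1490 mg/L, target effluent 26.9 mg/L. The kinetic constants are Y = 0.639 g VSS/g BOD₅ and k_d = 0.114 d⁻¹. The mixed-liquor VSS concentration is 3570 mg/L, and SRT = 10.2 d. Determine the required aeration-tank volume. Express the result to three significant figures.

V ≈ 2170 m³

Steady-state biomass mass balance: V·X·(1 + k_d·θ_c) = Y·Q·(S₀ − S)·θ_c, so V = 0.639 × 1760 × (1490 − 26.9) × 10.2 / [3570 × (1 + 0.114 × 10.2)] = 1.68×10^7 / 7721 = 2174 m³.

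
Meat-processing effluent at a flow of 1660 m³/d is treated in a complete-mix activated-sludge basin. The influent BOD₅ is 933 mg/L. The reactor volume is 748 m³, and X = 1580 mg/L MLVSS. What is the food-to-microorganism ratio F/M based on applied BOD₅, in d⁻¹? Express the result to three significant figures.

F/M ≈ 1.31 d⁻¹

F/M = applied load / biomass = Q·S₀/(V·X) = 1660 × 933 / (748.0 × 1580) = 1.310 d⁻¹.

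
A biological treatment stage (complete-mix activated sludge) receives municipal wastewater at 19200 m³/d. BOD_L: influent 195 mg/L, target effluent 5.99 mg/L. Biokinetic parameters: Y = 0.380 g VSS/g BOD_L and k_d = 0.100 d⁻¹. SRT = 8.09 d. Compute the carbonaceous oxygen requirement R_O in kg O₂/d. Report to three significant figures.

Y_obs = Y / (1 + k_d θ_c) = 0.380 / (1 + 0.100 × 8.09) = 0.380 / 1.809 = 0.2101.
Substrate removed = Q·(S₀ − S) = 19200 m³/d × (195 − 5.99) g/m³ = 3.63×10^6 g/d = 3629 kg/d.
Net sludge production P_X = 0.2101 × 3629 = 762.3 kg VSS/d.
R_O = Q·(S₀ − S) − 1.42·P_X = 3629 − 1.42 × 762.3 = 2547 kg O₂/d.

R_O ≈ 2550 kg O₂/d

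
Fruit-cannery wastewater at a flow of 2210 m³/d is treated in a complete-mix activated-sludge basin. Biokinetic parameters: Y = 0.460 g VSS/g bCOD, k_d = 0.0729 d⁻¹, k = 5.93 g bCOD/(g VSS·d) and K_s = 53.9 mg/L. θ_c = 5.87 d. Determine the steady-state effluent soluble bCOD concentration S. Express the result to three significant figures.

S ≈ 5.28 mg/L

Effluent substrate depends only on kinetics and SRT: S = K_s(1 + k_d θ_c) / [θ_c(Yk − k_d) − 1] = 53.9 × (1 + 0.0729 × 5.87) / [5.87 × (0.460 × 5.93 − 0.0729) − 1] = 76.97 / 14.58 = 5.277 mg/L.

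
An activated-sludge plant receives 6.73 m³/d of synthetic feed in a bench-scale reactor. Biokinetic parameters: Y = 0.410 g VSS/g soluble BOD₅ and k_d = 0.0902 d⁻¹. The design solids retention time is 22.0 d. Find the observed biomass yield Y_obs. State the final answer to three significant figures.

Y_obs ≈ 0.137 g VSS/g soluble BOD₅

The observed yield is Y_obs = Y/(1 + k_d·θ_c) = 0.410 / (1 + 0.0902 × 22.0) = 0.410 / 2.984 = 0.1374 g VSS per g soluble BOD₅ removed.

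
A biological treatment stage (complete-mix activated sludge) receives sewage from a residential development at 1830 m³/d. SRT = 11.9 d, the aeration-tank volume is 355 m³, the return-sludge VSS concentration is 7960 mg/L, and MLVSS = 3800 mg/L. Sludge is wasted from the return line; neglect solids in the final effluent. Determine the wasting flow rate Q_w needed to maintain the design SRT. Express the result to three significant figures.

Q_w ≈ 14.2 m³/d

Wasting from the return line (neglecting effluent solids): Q_w = V·X / (θ_c·X_r) = 355.0 × 3800 / (11.9 × 7960) = 14.24 m³/d.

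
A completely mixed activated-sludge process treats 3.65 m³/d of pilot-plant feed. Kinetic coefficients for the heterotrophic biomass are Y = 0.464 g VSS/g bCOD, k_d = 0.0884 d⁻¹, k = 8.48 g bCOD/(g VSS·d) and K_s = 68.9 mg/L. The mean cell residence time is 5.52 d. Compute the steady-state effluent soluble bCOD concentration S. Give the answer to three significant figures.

Effluent substrate depends only on kinetics and SRT: S = K_s(1 + k_d θ_c) / [θ_c(Yk − k_d) − 1] = 68.9 × (1 + 0.0884 × 5.52) / [5.52 × (0.464 × 8.48 − 0.0884) − 1] = 102.5 / 20.23 = 5.067 mg/L.

S ≈ 5.07 mg/L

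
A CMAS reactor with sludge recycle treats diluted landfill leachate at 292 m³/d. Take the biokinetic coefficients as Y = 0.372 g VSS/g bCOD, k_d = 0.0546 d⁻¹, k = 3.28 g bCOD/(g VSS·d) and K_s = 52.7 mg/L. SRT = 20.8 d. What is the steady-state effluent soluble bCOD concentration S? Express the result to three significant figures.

Effluent substrate depends only on kinetics and SRT: S = K_s(1 + k_d θ_c) / [θ_c(Yk − k_d) − 1] = 52.7 × (1 + 0.0546 × 20.8) / [20.8 × (0.372 × 3.28 − 0.0546) − 1] = 112.6 / 23.24 = 4.842 mg/L.

S ≈ 4.84 mg/L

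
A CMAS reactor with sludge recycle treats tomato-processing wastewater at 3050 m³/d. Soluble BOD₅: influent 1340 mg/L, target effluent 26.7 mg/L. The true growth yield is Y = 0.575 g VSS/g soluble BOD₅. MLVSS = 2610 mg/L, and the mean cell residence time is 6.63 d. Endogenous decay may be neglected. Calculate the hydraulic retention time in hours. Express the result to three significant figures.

Biomass mass balance (decay neglected): V·X = Y·Q·(S₀ − S)·θ_c, so V = 0.575 × 3050 × (1340 − 26.7) × 6.63 / 2610 = 5851 m³.
Hydraulic retention time τ = V/Q = 5851 / 3050 = 1.918 d = 46.04 h.

τ ≈ 46.0 h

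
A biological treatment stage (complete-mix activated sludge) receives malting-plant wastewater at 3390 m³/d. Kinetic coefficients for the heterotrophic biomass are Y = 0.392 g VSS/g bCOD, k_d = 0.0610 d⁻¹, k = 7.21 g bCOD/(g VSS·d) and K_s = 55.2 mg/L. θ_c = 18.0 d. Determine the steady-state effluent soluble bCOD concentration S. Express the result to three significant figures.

Effluent substrate depends only on kinetics and SRT: S = K_s(1 + k_d θ_c) / [θ_c(Yk − k_d) − 1] = 55.2 × (1 + 0.0610 × 18.0) / [18.0 × (0.392 × 7.21 − 0.0610) − 1] = 115.8 / 48.78 = 2.374 mg/L.

S ≈ 2.37 mg/L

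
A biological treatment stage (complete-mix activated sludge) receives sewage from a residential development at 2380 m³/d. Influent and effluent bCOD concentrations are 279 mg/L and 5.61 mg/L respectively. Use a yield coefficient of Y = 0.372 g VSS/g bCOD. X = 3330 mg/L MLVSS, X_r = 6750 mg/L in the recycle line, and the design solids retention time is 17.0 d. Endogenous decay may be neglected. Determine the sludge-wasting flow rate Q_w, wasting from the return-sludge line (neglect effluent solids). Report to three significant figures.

Biomass mass balance (decay neglected): V·X = Y·Q·(S₀ − S)·θ_c, so V = 0.372 × 2380 × (279 − 5.61) × 17.0 / 3330 = 1236 m³.
Q_w = (V·X)/(θ_c X_r) = 1236 × 3330 / (17.0 × 6750) = 35.86 m³/d.

Q_w ≈ 35.9 m³/d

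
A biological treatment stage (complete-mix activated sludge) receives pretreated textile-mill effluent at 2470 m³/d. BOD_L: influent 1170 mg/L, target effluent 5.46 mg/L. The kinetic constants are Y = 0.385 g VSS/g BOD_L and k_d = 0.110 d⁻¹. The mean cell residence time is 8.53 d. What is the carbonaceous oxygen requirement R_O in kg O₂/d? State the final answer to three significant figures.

Y_obs = Y / (1 + k_d θ_c) = 0.385 / (1 + 0.110 × 8.53) = 0.385 / 1.938 = 0.1986.
Q·(S₀ − S) = 2470 × (1170 − 5.46) × 10⁻³ = 2876 kg/d removed.
Net sludge production P_X = 0.1986 × 2876 = 571.3 kg VSS/d.
R_O = Q·ΔS − 1.42 P_X = 2876 − 811.3 = 2065 kg O₂/d.

R_O ≈ 2070 kg O₂/d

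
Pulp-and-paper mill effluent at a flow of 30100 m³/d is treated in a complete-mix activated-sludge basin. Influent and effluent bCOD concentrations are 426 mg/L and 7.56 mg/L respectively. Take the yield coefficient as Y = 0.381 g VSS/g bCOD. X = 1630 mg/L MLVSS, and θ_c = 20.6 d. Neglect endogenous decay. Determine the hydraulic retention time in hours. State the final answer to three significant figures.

V·X = Y·Q·ΔS·θ_c gives V = 0.381 × 30100 × (426 − 7.56) × 20.6 / 1630 = 60646 m³.
τ = V/Q = 60646/30100 = 2.015 d, or 48.36 h.

τ ≈ 48.4 h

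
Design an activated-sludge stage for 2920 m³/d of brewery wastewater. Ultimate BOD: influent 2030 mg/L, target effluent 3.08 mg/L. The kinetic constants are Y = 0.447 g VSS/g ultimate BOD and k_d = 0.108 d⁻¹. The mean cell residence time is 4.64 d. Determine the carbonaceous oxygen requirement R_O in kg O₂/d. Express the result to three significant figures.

Y_obs = Y / (1 + k_d θ_c) = 0.447 / (1 + 0.108 × 4.64) = 0.447 / 1.501 = 0.2978.
ΔS = 2030 − 3.08 = 2027 mg/L, so the substrate removal rate is 2920 × 2027/1000 = 5919 kg ultimate BOD/d.
P_X = Y_obs·Q·(S₀ − S) = 0.2978 × 5919 = 1762 kg VSS/d.
R_O = Q·ΔS − 1.42 P_X = 5919 − 2503 = 3416 kg O₂/d.

R_O ≈ 3420 kg O₂/d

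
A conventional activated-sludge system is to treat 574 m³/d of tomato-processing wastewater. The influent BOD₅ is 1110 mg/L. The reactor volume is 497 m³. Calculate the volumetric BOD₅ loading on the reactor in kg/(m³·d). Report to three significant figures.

L_v ≈ 1.28 kg BOD₅/(m³·d)

Applied BOD₅ load per unit volume = Q·S₀/V = (574 × 1110/1000)/497.0 = 1.282 kg BOD₅·m⁻³·d⁻¹.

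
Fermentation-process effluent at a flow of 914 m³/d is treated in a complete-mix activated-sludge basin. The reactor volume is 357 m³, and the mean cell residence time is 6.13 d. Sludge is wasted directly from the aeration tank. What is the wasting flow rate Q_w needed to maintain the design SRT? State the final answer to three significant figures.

Q_w ≈ 58.2 m³/d

For wasting at MLVSS concentration, Q_w = V/θ_c = 357.0/6.13 = 58.24 m³/d.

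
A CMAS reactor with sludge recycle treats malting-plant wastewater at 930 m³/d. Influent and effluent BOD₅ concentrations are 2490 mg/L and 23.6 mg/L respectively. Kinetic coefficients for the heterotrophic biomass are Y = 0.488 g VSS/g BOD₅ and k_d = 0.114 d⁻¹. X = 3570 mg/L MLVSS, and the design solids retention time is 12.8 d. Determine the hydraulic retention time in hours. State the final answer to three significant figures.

τ ≈ 42.1 h

Rearranging the biomass balance for a CMAS with decay, V = Y·Q·ΔS·θ_c / [X·(1+k_d θ_c)] = 0.488 × 930 × (2490 − 23.6) × 12.8 / [3570 × (1 + 0.114 × 12.8)] = 1.43×10^7 / 8779 = 1632 m³.
Hydraulic retention time τ = V/Q = 1632 / 930 = 1.755 d = 42.12 h.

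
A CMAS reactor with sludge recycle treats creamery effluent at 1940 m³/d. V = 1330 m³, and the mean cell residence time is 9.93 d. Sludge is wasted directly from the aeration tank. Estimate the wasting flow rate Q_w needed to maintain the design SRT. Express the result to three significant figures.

Wasting from the aeration tank: Q_w = V / θ_c = 1330 / 9.93 = 133.9 m³/d.

Q_w ≈ 134 m³/d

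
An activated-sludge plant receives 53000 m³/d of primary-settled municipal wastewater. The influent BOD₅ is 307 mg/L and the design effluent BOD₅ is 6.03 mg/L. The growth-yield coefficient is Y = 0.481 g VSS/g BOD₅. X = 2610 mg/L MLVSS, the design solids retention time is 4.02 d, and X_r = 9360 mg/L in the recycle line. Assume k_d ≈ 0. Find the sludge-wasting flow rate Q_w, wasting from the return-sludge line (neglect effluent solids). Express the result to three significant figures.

Q_w ≈ 820 m³/d

V·X = Y·Q·ΔS·θ_c gives V = 0.481 × 53000 × (307 − 6.03) × 4.02 / 2610 = 11818 m³.
Wasting from the return line (neglecting effluent solids): Q_w = V·X / (θ_c·X_r) = 11818 × 2610 / (4.02 × 9360) = 819.7 m³/d.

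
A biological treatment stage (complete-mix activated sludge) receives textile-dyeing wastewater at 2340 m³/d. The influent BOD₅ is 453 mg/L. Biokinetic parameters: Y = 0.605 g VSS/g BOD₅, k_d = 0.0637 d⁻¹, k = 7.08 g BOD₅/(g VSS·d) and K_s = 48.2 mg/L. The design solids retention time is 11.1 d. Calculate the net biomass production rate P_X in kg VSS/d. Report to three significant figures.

From the Monod/SRT balance for a CMAS, S = K_s·(1+k_d θ_c)/[θ_c·(Y k − k_d) − 1] = 48.2 × (1 + 0.0637 × 11.1) / [11.1 × (0.605 × 7.08 − 0.0637) − 1] = 82.28 / 45.84 = 1.795 mg/L.
Observed yield with endogenous decay: Y_obs = Y / (1 + k_d·θ_c) = 0.605 / (1 + 0.0637 × 11.1) = 0.605 / 1.707 = 0.3544 g VSS/g BOD₅.
ΔS = 453 − 1.80 = 451.2 mg/L, so the substrate removal rate is 2340 × 451.2/1000 = 1056 kg BOD₅/d.
Net biomass production P_X = Y_obs × Q·(S₀ − S) = 0.3544 × 1056 = 374.2 kg VSS/d.

P_X ≈ 374 kg VSS/d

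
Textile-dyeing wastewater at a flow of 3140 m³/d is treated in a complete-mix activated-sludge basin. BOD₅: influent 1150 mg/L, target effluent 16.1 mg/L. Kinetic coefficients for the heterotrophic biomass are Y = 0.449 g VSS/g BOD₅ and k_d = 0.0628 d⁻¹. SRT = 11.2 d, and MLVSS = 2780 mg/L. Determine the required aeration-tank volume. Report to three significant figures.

V ≈ 3780 m³

From the SRT design equation V = Y Q (S₀−S) θ_c / [X (1 + k_d θ_c)] = 0.449 × 3140 × (1150 − 16.1) × 11.2 / [2780 × (1 + 0.0628 × 11.2)] = 1.79×10^7 / 4735 = 3781 m³.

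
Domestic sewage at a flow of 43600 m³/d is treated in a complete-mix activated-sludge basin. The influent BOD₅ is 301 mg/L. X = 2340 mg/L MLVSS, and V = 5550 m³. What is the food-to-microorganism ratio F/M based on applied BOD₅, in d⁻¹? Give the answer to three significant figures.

F/M ≈ 1.01 d⁻¹

Food-to-microorganism ratio F/M = Q S₀ / (V X) = 43600 × 301 / (5550 × 2340) = 1.011 d⁻¹.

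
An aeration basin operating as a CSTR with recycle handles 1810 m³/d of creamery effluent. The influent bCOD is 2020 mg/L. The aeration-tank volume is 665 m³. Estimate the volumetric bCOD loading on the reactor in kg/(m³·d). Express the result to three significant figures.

Volumetric loading L_v = Q·S₀ / V = 1810 × 2020 g/m³ / 665.0 m³ = 5498 g/(m³·d) = 5.498 kg bCOD/(m³·d).

L_v ≈ 5.50 kg bCOD/(m³·d)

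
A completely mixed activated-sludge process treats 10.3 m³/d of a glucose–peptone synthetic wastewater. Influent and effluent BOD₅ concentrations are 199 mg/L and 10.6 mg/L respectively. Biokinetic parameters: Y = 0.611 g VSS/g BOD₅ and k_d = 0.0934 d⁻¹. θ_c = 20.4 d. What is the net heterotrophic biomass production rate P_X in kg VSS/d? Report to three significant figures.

Correct the yield for decay: Y_obs = Y/(1 + k_d θ_c) = 0.611 / (1 + 0.0934 × 20.4) = 0.611 / 2.905 = 0.2103.
Mass of BOD₅ removed per day: Q(S₀ − S) = 10.3 × 188.4 g/m³ = 1.941 kg/d.
Biomass produced: P_X = Y_obs·Q·ΔS = 0.2103 × 1.941 ≈ 0.4081 kg VSS/d.

P_X ≈ 0.408 kg VSS/d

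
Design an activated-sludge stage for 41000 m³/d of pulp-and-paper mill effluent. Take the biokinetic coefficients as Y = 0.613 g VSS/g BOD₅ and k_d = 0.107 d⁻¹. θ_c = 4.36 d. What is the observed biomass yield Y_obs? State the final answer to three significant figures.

Observed yield with endogenous decay: Y_obs = Y / (1 + k_d·θ_c) = 0.613 / (1 + 0.107 × 4.36) = 0.613 / 1.467 = 0.4180 g VSS/g BOD₅.

Y_obs ≈ 0.418 g VSS/g BOD₅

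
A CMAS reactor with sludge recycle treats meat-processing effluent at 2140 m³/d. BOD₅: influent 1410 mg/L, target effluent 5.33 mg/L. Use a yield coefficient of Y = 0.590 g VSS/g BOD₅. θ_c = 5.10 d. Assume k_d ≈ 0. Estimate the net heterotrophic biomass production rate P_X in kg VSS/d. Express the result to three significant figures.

P_X ≈ 1770 kg VSS/d

With endogenous decay neglected, the observed yield equals the true yield: Y_obs = Y = 0.590 g VSS/g BOD₅.
Substrate removed = Q·(S₀ − S) = 2140 m³/d × (1410 − 5.33) g/m³ = 3.01×10^6 g/d = 3006 kg/d.
Net biomass production P_X = Y_obs × Q·(S₀ − S) = 0.5900 × 3006 = 1774 kg VSS/d.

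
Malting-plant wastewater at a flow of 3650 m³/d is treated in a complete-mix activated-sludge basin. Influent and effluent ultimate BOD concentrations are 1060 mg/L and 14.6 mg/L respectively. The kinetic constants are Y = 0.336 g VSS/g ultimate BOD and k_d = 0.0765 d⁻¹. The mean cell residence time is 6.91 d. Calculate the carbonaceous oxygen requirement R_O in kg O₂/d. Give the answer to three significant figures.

R_O ≈ 2620 kg O₂/d

Y_obs = Y / (1 + k_d θ_c) = 0.336 / (1 + 0.0765 × 6.91) = 0.336 / 1.529 = 0.2198.
ΔS = 1060 − 14.6 = 1045 mg/L, so the substrate removal rate is 3650 × 1045/1000 = 3816 kg ultimate BOD/d.
Net sludge production P_X = 0.2198 × 3816 = 838.7 kg VSS/d.
Carbonaceous O₂ demand = substrate oxidised − cell-mass equivalent = 3816 − 1.42 × 838.7 = 2625 kg O₂/d.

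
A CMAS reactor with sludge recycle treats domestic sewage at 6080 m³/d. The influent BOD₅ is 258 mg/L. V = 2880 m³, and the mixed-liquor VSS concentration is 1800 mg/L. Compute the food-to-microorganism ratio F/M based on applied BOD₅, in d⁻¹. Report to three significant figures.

Food-to-microorganism ratio F/M = Q S₀ / (V X) = 6080 × 258 / (2880 × 1800) = 0.3026 d⁻¹.

F/M ≈ 0.303 d⁻¹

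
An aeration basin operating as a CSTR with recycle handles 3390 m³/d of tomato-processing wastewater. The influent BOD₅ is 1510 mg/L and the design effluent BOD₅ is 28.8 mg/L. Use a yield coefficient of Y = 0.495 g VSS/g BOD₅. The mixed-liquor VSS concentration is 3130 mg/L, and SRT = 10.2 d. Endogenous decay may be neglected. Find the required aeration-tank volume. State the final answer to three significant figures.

Biomass mass balance (decay neglected): V·X = Y·Q·(S₀ − S)·θ_c, so V = 0.495 × 3390 × (1510 − 28.8) × 10.2 / 3130 = 8100 m³.

V ≈ 8100 m³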